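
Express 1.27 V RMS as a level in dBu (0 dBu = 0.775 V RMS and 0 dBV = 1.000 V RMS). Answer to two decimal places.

+4.29 dBu

dBu = 20·log₁₀(V / 0.775 V).
20·log₁₀(1.27/0.775) = +4.29 dBu.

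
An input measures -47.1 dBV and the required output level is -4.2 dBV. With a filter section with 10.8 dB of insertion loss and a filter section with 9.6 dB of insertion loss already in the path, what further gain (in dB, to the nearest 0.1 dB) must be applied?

63.3 dB

The required make-up gain is the shortfall in the dB sum.
G = -4.2 − (-47.1) + 10.8 + 9.6 = 63.3 dB.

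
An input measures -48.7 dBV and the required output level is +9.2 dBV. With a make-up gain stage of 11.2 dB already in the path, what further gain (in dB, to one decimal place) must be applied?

The required make-up gain is the shortfall in the dB sum.
G = +9.2 − (-48.7) − 11.2 = 46.7 dB.

46.7 dB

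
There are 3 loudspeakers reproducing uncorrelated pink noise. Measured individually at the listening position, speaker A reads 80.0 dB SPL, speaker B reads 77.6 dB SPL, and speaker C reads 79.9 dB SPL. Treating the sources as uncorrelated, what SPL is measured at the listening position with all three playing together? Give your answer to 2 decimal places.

Add the sources as powers (linear), then convert back to dB:
L_total = 10·log₁₀(10^(80.0/10) + 10^(77.6/10) + 10^(79.9/10)) = 10·log₁₀(255300000) = 84.07 dB SPL.

84.07 dB SPL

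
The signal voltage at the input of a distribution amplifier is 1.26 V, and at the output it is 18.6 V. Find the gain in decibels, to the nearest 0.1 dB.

For a voltage ratio, dB = 20·log₁₀(V₂/V₁).
20·log₁₀(18.6/1.26) = 20·log₁₀(14.76) = 23.4 dB.

23.4 dB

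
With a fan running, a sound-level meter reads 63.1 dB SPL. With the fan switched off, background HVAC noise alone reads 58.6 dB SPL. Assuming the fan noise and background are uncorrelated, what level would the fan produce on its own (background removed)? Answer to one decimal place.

61.2 dB SPL

Background correction is a power subtraction:
L_src = 10·log₁₀(10^(63.1/10) − 10^(58.6/10)) = 10·log₁₀(1317000) = 61.2 dB SPL.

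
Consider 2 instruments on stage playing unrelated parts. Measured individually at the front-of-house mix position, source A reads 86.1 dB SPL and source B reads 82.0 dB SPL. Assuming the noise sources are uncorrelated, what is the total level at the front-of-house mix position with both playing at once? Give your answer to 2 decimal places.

Add the sources as powers (linear), then convert back to dB:
L_total = 10·log₁₀(10^(86.1/10) + 10^(82.0/10)) = 10·log₁₀(565900000) = 87.53 dB SPL.

87.53 dB SPL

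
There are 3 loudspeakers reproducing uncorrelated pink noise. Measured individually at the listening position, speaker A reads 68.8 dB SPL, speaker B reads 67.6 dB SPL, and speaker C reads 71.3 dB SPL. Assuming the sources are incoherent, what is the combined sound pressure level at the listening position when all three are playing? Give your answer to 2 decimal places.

74.29 dB SPL

Incoherent sources sum as intensities:
L_total = 10·log₁₀(10^(68.8/10) + 10^(67.6/10) + 10^(71.3/10)) = 10·log₁₀(26830000) = 74.29 dB SPL.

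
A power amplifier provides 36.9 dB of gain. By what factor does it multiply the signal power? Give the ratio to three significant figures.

4900

Power ratio = 10^(dB/10).
10^(36.9/10) = 10^(3.690) = 4900.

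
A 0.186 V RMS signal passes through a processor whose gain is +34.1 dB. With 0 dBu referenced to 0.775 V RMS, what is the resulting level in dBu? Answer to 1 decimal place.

Input level: 20·log₁₀(0.186/0.775) = -12.40 dBu.
Output: -12.40 + 34.1 = +21.7 dBu.

+21.7 dBu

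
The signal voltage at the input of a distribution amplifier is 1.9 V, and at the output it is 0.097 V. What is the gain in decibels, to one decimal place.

Voltage ratio → dB uses the 20·log₁₀ form:
20·log₁₀(0.097/1.9) = 20·log₁₀(0.05105) = -25.8 dB.

-25.8 dB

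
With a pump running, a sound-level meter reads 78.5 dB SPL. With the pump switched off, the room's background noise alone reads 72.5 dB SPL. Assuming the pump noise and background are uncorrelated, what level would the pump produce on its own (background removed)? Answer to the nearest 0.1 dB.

77.2 dB SPL

Subtract intensities: L_src = 10·log₁₀(10^(L_total/10) − 10^(L_bg/10)).
L_src = 10·log₁₀(10^(78.5/10) − 10^(72.5/10)) = 10·log₁₀(53010000) = 77.2 dB SPL.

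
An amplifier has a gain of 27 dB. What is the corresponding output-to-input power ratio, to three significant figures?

Power ratio = 10^(dB/10).
10^(27/10) = 10^(2.700) = 501.

501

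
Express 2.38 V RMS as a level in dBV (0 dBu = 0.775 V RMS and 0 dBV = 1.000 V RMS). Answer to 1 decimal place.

+7.5 dBV

dBV = 20·log₁₀(V / 1.000 V).
20·log₁₀(2.38/1.000) = +7.5 dBV.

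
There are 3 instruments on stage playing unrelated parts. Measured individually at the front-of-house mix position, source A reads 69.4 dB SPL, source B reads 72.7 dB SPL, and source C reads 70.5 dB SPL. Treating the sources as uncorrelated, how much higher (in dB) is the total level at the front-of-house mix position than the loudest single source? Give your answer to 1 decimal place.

Uncorrelated sources add in intensity (power), not in dB.
L_total = 10·log₁₀(10^(69.4/10) + 10^(72.7/10) + 10^(70.5/10)) = 75.86 dB SPL.
Excess over the loudest (72.7 dB): 75.86 − 72.7 = 3.2 dB.

3.2 dB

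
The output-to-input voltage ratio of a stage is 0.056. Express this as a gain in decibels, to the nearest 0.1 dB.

For a voltage ratio, dB = 20·log₁₀(V₂/V₁).
20·log₁₀(0.056) = -25.0 dB.

-25.0 dB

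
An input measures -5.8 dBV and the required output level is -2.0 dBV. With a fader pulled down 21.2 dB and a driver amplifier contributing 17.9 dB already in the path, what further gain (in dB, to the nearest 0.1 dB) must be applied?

7.1 dB

The required make-up gain is the shortfall in the dB sum.
G = -2.0 − (-5.8) + 21.2 − 17.9 = 7.1 dB.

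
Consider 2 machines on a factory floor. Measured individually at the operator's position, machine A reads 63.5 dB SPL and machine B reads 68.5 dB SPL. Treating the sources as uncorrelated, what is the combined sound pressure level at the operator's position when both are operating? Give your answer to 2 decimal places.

Add the sources as powers (linear), then convert back to dB:
L_total = 10·log₁₀(10^(63.5/10) + 10^(68.5/10)) = 10·log₁₀(9318000) = 69.69 dB SPL.

69.69 dB SPL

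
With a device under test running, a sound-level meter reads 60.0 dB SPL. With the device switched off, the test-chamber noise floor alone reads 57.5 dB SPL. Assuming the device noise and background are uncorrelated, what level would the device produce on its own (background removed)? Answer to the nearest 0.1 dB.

56.4 dB SPL

Background correction is a power subtraction:
L_src = 10·log₁₀(10^(60.0/10) − 10^(57.5/10)) = 10·log₁₀(437700) = 56.4 dB SPL.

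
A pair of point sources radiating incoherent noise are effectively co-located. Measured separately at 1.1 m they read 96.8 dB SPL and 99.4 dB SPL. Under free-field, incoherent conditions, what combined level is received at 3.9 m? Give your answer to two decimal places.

Combined at 1.1 m: 10·log₁₀(10^(96.8/10)+10^(99.4/10)) = 101.302 dB SPL.
Then apply −20·log₁₀(3.9/1.1) = -10.993 dB → 90.31 dB SPL.

90.31 dB SPL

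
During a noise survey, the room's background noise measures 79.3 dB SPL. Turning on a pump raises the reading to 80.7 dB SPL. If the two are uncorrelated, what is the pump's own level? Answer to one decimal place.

75.1 dB SPL

Remove the background by subtracting linear intensities:
L_src = 10·log₁₀(10^(80.7/10) − 10^(79.3/10)) = 10·log₁₀(32380000) = 75.1 dB SPL.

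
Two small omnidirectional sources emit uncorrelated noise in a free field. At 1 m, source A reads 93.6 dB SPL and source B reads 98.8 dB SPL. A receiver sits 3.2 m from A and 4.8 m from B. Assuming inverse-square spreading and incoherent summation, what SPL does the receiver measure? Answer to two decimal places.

At the listener: L_A = 93.6 − 20·log₁₀(3.2) = 83.497 dB; L_B = 98.8 − 20·log₁₀(4.8) = 85.175 dB.
Combined: 10·log₁₀(10^(83.497/10)+10^(85.175/10)) = 87.43 dB SPL.

87.43 dB SPL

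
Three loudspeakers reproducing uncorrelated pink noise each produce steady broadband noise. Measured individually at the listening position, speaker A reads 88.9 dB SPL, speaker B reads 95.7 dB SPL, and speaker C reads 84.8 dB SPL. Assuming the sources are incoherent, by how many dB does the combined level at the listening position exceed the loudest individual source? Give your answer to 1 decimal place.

1.1 dB

Add the sources as powers (linear), then convert back to dB:
L_total = 10·log₁₀(10^(88.9/10) + 10^(95.7/10) + 10^(84.8/10)) = 96.81 dB SPL.
Excess over the loudest (95.7 dB): 96.81 − 95.7 = 1.1 dB.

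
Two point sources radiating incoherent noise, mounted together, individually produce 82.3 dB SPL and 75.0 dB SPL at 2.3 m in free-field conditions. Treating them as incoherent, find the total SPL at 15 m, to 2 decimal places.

66.75 dB SPL

Combined at 2.3 m: 10·log₁₀(10^(82.3/10)+10^(75.0/10)) = 83.042 dB SPL.
Then apply −20·log₁₀(15/2.3) = -16.287 dB → 66.75 dB SPL.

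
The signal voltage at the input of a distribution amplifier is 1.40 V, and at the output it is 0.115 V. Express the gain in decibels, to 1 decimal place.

Voltage ratio → dB uses the 20·log₁₀ form:
20·log₁₀(0.115/1.40) = 20·log₁₀(0.08214) = -21.7 dB.

-21.7 dB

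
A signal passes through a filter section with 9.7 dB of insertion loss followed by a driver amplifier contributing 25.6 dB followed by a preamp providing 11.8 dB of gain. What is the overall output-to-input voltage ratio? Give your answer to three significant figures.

Net gain = (−9.7) + 25.6 + 11.8 = 27.7 dB.
Voltage ratio = 10^(27.7/20) = 24.3.

24.3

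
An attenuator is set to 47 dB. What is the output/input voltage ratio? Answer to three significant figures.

0.00447

Voltage ratio = 10^(dB/20).
10^(-47/20) = 10^(-2.350) = 0.00447.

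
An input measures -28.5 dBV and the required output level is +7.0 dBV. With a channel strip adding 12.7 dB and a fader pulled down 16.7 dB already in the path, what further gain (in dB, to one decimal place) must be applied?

The required make-up gain is the shortfall in the dB sum.
G = +7.0 − (-28.5) − 12.7 + 16.7 = 39.5 dB.

39.5 dB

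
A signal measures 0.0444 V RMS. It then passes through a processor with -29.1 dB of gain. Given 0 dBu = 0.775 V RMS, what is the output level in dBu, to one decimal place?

Input level: 20·log₁₀(0.0444/0.775) = -24.84 dBu.
Output: -24.84 − 29.1 = -53.9 dBu.

-53.9 dBu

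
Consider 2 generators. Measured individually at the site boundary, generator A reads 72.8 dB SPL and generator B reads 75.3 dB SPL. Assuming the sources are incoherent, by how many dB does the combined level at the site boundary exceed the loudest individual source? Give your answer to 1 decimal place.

Uncorrelated sources add in intensity (power), not in dB.
L_total = 10·log₁₀(10^(72.8/10) + 10^(75.3/10)) = 77.24 dB SPL.
Excess over the loudest (75.3 dB): 77.24 − 75.3 = 1.9 dB.

1.9 dB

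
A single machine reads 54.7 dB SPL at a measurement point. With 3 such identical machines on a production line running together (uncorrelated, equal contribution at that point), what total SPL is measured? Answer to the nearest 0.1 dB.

3 equal incoherent sources raise the level by 10·log₁₀(3) = 4.77 dB.
L_total = 54.7 + 4.77 = 59.5 dB SPL.

59.5 dB SPL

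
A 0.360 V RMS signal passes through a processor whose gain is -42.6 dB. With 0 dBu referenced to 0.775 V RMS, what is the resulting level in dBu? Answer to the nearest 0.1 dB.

Input level: 20·log₁₀(0.360/0.775) = -6.66 dBu.
Output: -6.66 − 42.6 = -49.3 dBu.

-49.3 dBu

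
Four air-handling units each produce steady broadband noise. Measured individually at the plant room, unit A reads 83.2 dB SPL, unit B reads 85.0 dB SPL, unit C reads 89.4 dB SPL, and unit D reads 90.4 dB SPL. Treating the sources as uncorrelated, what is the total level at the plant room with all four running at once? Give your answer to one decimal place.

Uncorrelated sources add in intensity (power), not in dB.
L_total = 10·log₁₀(10^(83.2/10) + 10^(85.0/10) + 10^(89.4/10) + 10^(90.4/10)) = 10·log₁₀(2493000000) = 94.0 dB SPL.

94.0 dB SPL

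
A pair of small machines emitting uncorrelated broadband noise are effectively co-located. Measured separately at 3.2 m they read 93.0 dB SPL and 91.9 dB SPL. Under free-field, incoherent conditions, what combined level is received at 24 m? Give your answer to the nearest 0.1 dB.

78.0 dB SPL

Combined at 3.2 m: 10·log₁₀(10^(93.0/10)+10^(91.9/10)) = 95.50 dB SPL.
Then apply −20·log₁₀(24/3.2) = -17.50 dB → 78.0 dB SPL.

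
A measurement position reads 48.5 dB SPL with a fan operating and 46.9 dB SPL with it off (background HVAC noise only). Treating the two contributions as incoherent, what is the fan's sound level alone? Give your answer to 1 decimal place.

Subtract intensities: L_src = 10·log₁₀(10^(L_total/10) − 10^(L_bg/10)).
L_src = 10·log₁₀(10^(48.5/10) − 10^(46.9/10)) = 10·log₁₀(21820) = 43.4 dB SPL.

43.4 dB SPL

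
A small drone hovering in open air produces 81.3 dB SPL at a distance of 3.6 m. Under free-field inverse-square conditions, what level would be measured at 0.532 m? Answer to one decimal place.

97.9 dB SPL

Inverse-square spreading gives ΔL = −20·log₁₀(d₂/d₁).
ΔL = −20·log₁₀(0.532/3.6) = 16.61 dB, so L₂ = 81.3 + (16.61) = 97.9 dB SPL.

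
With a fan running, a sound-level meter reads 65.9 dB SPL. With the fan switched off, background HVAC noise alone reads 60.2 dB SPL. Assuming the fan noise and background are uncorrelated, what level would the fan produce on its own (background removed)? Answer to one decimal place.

64.5 dB SPL

Subtract intensities: L_src = 10·log₁₀(10^(L_total/10) − 10^(L_bg/10)).
L_src = 10·log₁₀(10^(65.9/10) − 10^(60.2/10)) = 10·log₁₀(2843000) = 64.5 dB SPL.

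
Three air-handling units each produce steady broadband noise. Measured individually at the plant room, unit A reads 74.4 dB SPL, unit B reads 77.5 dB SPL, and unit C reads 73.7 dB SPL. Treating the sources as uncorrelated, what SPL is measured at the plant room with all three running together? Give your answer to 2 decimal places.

80.30 dB SPL

Add the sources as powers (linear), then convert back to dB:
L_total = 10·log₁₀(10^(74.4/10) + 10^(77.5/10) + 10^(73.7/10)) = 10·log₁₀(107200000) = 80.30 dB SPL.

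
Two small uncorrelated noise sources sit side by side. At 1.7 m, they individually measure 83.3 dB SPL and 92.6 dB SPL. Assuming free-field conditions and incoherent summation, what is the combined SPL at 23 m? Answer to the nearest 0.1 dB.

Combined at 1.7 m: 10·log₁₀(10^(83.3/10)+10^(92.6/10)) = 93.08 dB SPL.
Then apply −20·log₁₀(23/1.7) = -22.63 dB → 70.5 dB SPL.

70.5 dB SPL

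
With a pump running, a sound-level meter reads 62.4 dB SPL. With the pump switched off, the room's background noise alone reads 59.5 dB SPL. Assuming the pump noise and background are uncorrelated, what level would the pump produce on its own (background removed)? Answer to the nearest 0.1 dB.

Subtract intensities: L_src = 10·log₁₀(10^(L_total/10) − 10^(L_bg/10)).
L_src = 10·log₁₀(10^(62.4/10) − 10^(59.5/10)) = 10·log₁₀(846500) = 59.3 dB SPL.

59.3 dB SPL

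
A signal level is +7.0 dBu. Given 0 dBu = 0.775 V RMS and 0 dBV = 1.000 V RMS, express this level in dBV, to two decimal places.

+4.79 dBV

The offset between the scales is 20·log₁₀(0.775/1.000) = −2.214 dB.
So dBV = +7.0 − 2.214 = +4.79 dBV.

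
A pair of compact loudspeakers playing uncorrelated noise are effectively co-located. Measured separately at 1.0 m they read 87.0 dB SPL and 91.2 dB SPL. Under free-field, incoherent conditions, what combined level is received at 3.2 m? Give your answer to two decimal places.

Combined at 1.0 m: 10·log₁₀(10^(87.0/10)+10^(91.2/10)) = 92.599 dB SPL.
Then apply −20·log₁₀(3.2/1.0) = -10.103 dB → 82.50 dB SPL.

82.50 dB SPL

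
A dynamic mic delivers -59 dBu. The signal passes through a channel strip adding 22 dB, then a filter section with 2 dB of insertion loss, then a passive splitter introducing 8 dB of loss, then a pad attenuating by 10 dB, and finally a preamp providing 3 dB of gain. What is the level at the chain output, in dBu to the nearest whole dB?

Cascaded gains and losses add directly in dB.
-59 + 22 − 2 − 8 − 10 + 3 = -54 dBu.

-54 dBu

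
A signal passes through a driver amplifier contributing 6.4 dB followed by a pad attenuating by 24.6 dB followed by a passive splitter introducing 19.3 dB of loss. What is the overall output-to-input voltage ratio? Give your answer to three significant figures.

Net gain = 6.4 + (−24.6) + (−19.3) = -37.5 dB.
Voltage ratio = 10^(-37.5/20) = 0.0133.

0.0133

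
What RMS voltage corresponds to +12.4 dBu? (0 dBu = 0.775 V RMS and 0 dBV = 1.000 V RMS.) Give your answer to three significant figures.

3.23 V

V = 0.775 V × 10^(+12.4/20).
= 0.775 × 4.169 = 3.23 V.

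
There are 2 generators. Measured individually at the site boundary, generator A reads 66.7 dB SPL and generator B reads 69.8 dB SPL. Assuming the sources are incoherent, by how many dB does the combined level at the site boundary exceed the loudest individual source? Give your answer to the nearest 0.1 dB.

1.7 dB

Incoherent sources sum as intensities:
L_total = 10·log₁₀(10^(66.7/10) + 10^(69.8/10)) = 71.53 dB SPL.
Excess over the loudest (69.8 dB): 71.53 − 69.8 = 1.7 dB.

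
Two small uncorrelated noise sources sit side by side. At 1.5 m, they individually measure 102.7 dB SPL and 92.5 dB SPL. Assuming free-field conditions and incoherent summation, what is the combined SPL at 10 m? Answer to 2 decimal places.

86.62 dB SPL

Combined at 1.5 m: 10·log₁₀(10^(102.7/10)+10^(92.5/10)) = 103.096 dB SPL.
Then apply −20·log₁₀(10/1.5) = -16.478 dB → 86.62 dB SPL.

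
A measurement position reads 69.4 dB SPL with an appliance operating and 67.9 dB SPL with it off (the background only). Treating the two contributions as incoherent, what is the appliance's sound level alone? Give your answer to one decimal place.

Background correction is a power subtraction:
L_src = 10·log₁₀(10^(69.4/10) − 10^(67.9/10)) = 10·log₁₀(2544000) = 64.1 dB SPL.

64.1 dB SPL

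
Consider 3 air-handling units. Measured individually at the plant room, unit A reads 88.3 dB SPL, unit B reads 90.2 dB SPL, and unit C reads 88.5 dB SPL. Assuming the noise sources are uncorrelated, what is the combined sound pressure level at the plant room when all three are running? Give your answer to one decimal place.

Incoherent sources sum as intensities:
L_total = 10·log₁₀(10^(88.3/10) + 10^(90.2/10) + 10^(88.5/10)) = 10·log₁₀(2431000000) = 93.9 dB SPL.

93.9 dB SPL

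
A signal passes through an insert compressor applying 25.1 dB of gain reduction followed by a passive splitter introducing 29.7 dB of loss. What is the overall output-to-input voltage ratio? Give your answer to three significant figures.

Net gain = (−25.1) + (−29.7) = -54.8 dB.
Voltage ratio = 10^(-54.8/20) = 0.00182.

0.00182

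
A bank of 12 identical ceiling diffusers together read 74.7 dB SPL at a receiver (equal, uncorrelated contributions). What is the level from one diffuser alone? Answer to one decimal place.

12 equal incoherent sources add 10·log₁₀(12) = 10.79 dB over one source.
L_one = 74.7 − 10.79 = 63.9 dB SPL.

63.9 dB SPL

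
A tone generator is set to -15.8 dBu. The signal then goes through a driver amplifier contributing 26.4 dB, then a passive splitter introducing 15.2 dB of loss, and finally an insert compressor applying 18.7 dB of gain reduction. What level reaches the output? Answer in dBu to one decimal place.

-23.3 dBu

Gain stages sum in dB:
-15.8 + 26.4 − 15.2 − 18.7 = -23.3 dBu.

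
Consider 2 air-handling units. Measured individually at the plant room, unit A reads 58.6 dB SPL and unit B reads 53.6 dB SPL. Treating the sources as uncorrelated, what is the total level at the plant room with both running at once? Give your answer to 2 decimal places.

59.79 dB SPL

Incoherent sources sum as intensities:
L_total = 10·log₁₀(10^(58.6/10) + 10^(53.6/10)) = 10·log₁₀(953500) = 59.79 dB SPL.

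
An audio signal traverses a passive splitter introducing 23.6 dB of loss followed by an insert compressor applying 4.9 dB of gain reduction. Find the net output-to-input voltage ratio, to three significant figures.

0.0376

Net gain = (−23.6) + (−4.9) = -28.5 dB.
Voltage ratio = 10^(-28.5/20) = 0.0376.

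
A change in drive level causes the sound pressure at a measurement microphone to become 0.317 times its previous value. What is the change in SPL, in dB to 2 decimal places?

-9.98 dB

Sound pressure is an amplitude quantity: ΔL = 20·log₁₀(p₂/p₁).
20·log₁₀(0.317) = -9.98 dB.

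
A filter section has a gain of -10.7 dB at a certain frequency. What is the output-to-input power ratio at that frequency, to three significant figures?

0.0851

Power ratio = 10^(dB/10).
10^(-10.7/10) = 10^(-1.070) = 0.0851.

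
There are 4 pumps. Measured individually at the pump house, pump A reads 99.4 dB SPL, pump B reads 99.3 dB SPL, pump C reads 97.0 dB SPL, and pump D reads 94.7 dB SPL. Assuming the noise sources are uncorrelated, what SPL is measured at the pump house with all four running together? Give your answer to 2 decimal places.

Uncorrelated sources add in intensity (power), not in dB.
L_total = 10·log₁₀(10^(99.4/10) + 10^(99.3/10) + 10^(97.0/10) + 10^(94.7/10)) = 10·log₁₀(25184000000) = 104.01 dB SPL.

104.01 dB SPL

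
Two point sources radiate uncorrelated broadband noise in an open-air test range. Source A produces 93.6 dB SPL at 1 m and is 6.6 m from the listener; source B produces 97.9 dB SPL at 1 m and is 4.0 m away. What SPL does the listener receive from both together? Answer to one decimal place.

86.4 dB SPL

At the listener: L_A = 93.6 − 20·log₁₀(6.6) = 77.21 dB; L_B = 97.9 − 20·log₁₀(4.0) = 85.86 dB.
Combined: 10·log₁₀(10^(77.21/10)+10^(85.86/10)) = 86.4 dB SPL.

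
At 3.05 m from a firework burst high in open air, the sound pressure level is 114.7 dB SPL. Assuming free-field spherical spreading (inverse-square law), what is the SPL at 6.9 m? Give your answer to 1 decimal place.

107.6 dB SPL

Free-field point source: level drops by 20·log₁₀ of the distance ratio.
ΔL = −20·log₁₀(6.9/3.05) = -7.09 dB, so L₂ = 114.7 + (-7.09) = 107.6 dB SPL.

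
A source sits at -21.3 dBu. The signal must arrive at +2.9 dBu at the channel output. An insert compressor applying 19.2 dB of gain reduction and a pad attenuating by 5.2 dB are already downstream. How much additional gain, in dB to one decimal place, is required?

The required make-up gain is the shortfall in the dB sum.
G = +2.9 − (-21.3) + 19.2 + 5.2 = 48.6 dB.

48.6 dB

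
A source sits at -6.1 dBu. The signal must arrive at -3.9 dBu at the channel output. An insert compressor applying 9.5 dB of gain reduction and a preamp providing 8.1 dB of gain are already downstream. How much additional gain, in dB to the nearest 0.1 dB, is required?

3.6 dB

The required make-up gain is the shortfall in the dB sum.
G = -3.9 − (-6.1) + 9.5 − 8.1 = 3.6 dB.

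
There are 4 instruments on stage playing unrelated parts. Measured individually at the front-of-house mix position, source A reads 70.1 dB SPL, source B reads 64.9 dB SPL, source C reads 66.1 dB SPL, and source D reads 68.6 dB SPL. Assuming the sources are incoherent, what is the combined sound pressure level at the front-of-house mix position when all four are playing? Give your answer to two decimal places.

Add the sources as powers (linear), then convert back to dB:
L_total = 10·log₁₀(10^(70.1/10) + 10^(64.9/10) + 10^(66.1/10) + 10^(68.6/10)) = 10·log₁₀(24640000) = 73.92 dB SPL.

73.92 dB SPL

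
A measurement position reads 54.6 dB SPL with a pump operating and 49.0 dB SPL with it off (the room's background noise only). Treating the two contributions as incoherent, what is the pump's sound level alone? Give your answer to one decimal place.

53.2 dB SPL

Background correction is a power subtraction:
L_src = 10·log₁₀(10^(54.6/10) − 10^(49.0/10)) = 10·log₁₀(209000) = 53.2 dB SPL.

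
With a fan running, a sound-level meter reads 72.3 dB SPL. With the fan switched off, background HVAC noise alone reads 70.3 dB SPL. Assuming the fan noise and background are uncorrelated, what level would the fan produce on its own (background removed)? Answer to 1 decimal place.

Background correction is a power subtraction:
L_src = 10·log₁₀(10^(72.3/10) − 10^(70.3/10)) = 10·log₁₀(6267000) = 68.0 dB SPL.

68.0 dB SPL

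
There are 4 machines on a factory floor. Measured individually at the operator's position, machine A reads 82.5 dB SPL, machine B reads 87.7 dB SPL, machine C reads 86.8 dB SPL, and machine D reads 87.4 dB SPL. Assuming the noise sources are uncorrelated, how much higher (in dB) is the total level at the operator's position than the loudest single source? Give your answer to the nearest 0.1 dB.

4.8 dB

Add the sources as powers (linear), then convert back to dB:
L_total = 10·log₁₀(10^(82.5/10) + 10^(87.7/10) + 10^(86.8/10) + 10^(87.4/10)) = 92.54 dB SPL.
Excess over the loudest (87.7 dB): 92.54 − 87.7 = 4.8 dB.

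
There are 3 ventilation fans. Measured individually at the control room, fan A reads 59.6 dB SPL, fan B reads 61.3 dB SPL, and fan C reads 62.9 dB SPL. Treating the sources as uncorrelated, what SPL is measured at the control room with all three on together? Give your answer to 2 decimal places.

Incoherent sources sum as intensities:
L_total = 10·log₁₀(10^(59.6/10) + 10^(61.3/10) + 10^(62.9/10)) = 10·log₁₀(4211000) = 66.24 dB SPL.

66.24 dB SPL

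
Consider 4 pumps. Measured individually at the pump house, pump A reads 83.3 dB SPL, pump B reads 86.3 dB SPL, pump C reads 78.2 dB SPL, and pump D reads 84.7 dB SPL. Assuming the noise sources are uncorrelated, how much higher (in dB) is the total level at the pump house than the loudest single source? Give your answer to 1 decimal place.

Incoherent sources sum as intensities:
L_total = 10·log₁₀(10^(83.3/10) + 10^(86.3/10) + 10^(78.2/10) + 10^(84.7/10)) = 90.01 dB SPL.
Excess over the loudest (86.3 dB): 90.01 − 86.3 = 3.7 dB.

3.7 dB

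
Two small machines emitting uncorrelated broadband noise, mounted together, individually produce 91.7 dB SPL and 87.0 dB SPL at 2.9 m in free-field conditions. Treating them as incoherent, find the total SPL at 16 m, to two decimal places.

Combined at 2.9 m: 10·log₁₀(10^(91.7/10)+10^(87.0/10)) = 92.967 dB SPL.
Then apply −20·log₁₀(16/2.9) = -14.834 dB → 78.13 dB SPL.

78.13 dB SPL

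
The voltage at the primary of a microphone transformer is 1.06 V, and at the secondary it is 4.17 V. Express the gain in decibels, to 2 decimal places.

11.90 dB

For a voltage ratio, dB = 20·log₁₀(V₂/V₁).
20·log₁₀(4.17/1.06) = 20·log₁₀(3.934) = 11.90 dB.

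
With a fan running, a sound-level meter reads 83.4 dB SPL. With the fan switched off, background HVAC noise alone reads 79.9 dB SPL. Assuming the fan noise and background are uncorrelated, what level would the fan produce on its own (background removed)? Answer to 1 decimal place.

Background correction is a power subtraction:
L_src = 10·log₁₀(10^(83.4/10) − 10^(79.9/10)) = 10·log₁₀(121100000) = 80.8 dB SPL.

80.8 dB SPL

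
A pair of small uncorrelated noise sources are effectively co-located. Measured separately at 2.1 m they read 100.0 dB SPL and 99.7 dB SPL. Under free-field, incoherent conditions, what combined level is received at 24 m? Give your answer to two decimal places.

Combined at 2.1 m: 10·log₁₀(10^(100.0/10)+10^(99.7/10)) = 102.863 dB SPL.
Then apply −20·log₁₀(24/2.1) = -21.160 dB → 81.70 dB SPL.

81.70 dB SPL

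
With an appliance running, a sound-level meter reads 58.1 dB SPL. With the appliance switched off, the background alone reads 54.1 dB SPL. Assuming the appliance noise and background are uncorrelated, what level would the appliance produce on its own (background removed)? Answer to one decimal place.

55.9 dB SPL

Remove the background by subtracting linear intensities:
L_src = 10·log₁₀(10^(58.1/10) − 10^(54.1/10)) = 10·log₁₀(388600) = 55.9 dB SPL.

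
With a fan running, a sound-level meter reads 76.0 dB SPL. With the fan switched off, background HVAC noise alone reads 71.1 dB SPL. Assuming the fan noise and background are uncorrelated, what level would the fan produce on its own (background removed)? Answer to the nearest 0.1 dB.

74.3 dB SPL

Remove the background by subtracting linear intensities:
L_src = 10·log₁₀(10^(76.0/10) − 10^(71.1/10)) = 10·log₁₀(26930000) = 74.3 dB SPL.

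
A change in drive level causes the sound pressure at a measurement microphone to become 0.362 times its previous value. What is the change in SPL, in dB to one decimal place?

SPL change from a pressure ratio uses the 20·log₁₀ form:
20·log₁₀(0.362) = -8.8 dB.

-8.8 dB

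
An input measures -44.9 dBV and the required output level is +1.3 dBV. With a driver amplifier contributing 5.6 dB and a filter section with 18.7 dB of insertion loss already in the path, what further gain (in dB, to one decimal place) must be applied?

59.3 dB

The required make-up gain is the shortfall in the dB sum.
G = +1.3 − (-44.9) − 5.6 + 18.7 = 59.3 dB.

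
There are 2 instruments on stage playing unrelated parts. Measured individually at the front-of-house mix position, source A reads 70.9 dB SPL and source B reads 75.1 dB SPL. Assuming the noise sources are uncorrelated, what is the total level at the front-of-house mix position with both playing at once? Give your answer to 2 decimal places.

76.50 dB SPL

Uncorrelated sources add in intensity (power), not in dB.
L_total = 10·log₁₀(10^(70.9/10) + 10^(75.1/10)) = 10·log₁₀(44660000) = 76.50 dB SPL.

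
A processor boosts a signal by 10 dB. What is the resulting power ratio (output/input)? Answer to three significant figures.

Power ratio = 10^(dB/10).
10^(10/10) = 10^(1.000) = 10.0.

10.0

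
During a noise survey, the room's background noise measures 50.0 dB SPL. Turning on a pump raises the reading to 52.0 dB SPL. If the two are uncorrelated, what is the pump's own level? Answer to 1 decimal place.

Subtract intensities: L_src = 10·log₁₀(10^(L_total/10) − 10^(L_bg/10)).
L_src = 10·log₁₀(10^(52.0/10) − 10^(50.0/10)) = 10·log₁₀(58490) = 47.7 dB SPL.

47.7 dB SPL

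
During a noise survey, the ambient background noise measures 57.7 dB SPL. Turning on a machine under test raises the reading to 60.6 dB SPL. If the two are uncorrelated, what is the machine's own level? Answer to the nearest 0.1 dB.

Background correction is a power subtraction:
L_src = 10·log₁₀(10^(60.6/10) − 10^(57.7/10)) = 10·log₁₀(559300) = 57.5 dB SPL.

57.5 dB SPL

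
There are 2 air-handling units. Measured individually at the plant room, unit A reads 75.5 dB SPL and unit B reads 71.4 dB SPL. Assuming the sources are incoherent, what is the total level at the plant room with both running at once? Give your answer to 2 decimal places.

76.93 dB SPL

Uncorrelated sources add in intensity (power), not in dB.
L_total = 10·log₁₀(10^(75.5/10) + 10^(71.4/10)) = 10·log₁₀(49290000) = 76.93 dB SPL.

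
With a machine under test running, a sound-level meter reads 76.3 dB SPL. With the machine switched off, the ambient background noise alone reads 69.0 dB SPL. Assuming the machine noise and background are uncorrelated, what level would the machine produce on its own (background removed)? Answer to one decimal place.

Subtract intensities: L_src = 10·log₁₀(10^(L_total/10) − 10^(L_bg/10)).
L_src = 10·log₁₀(10^(76.3/10) − 10^(69.0/10)) = 10·log₁₀(34710000) = 75.4 dB SPL.

75.4 dB SPL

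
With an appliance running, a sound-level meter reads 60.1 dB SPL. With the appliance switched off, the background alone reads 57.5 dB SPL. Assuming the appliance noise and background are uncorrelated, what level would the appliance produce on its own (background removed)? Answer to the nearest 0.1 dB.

56.6 dB SPL

Remove the background by subtracting linear intensities:
L_src = 10·log₁₀(10^(60.1/10) − 10^(57.5/10)) = 10·log₁₀(461000) = 56.6 dB SPL.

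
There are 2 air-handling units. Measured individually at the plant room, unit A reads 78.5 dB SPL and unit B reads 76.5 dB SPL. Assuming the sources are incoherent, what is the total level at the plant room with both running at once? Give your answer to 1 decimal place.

80.6 dB SPL

Add the sources as powers (linear), then convert back to dB:
L_total = 10·log₁₀(10^(78.5/10) + 10^(76.5/10)) = 10·log₁₀(115500000) = 80.6 dB SPL.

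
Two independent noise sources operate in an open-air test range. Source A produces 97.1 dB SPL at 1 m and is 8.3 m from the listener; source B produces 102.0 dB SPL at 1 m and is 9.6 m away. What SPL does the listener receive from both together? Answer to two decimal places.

83.92 dB SPL

At the listener: L_A = 97.1 − 20·log₁₀(8.3) = 78.718 dB; L_B = 102.0 − 20·log₁₀(9.6) = 82.355 dB.
Combined: 10·log₁₀(10^(78.718/10)+10^(82.355/10)) = 83.92 dB SPL.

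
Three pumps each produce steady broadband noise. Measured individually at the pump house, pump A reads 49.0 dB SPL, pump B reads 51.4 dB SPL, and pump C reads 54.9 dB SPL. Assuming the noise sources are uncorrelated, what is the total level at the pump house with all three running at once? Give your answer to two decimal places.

57.21 dB SPL

Add the sources as powers (linear), then convert back to dB:
L_total = 10·log₁₀(10^(49.0/10) + 10^(51.4/10) + 10^(54.9/10)) = 10·log₁₀(526500) = 57.21 dB SPL.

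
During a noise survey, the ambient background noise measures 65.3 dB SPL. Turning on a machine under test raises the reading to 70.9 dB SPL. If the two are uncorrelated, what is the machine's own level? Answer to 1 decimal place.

69.5 dB SPL

Remove the background by subtracting linear intensities:
L_src = 10·log₁₀(10^(70.9/10) − 10^(65.3/10)) = 10·log₁₀(8914000) = 69.5 dB SPL.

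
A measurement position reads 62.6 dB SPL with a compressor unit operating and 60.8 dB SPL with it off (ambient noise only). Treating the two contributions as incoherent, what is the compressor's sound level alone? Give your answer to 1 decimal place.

Remove the background by subtracting linear intensities:
L_src = 10·log₁₀(10^(62.6/10) − 10^(60.8/10)) = 10·log₁₀(617400) = 57.9 dB SPL.

57.9 dB SPL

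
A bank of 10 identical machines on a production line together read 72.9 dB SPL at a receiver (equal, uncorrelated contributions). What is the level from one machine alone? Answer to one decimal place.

10 equal incoherent sources add 10·log₁₀(10) = 10.00 dB over one source.
L_one = 72.9 − 10.00 = 62.9 dB SPL.

62.9 dB SPL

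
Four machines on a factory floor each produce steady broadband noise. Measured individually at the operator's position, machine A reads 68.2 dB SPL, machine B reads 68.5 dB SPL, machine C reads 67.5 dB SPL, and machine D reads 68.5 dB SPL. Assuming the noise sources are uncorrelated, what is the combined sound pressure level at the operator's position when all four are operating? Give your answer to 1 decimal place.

Add the sources as powers (linear), then convert back to dB:
L_total = 10·log₁₀(10^(68.2/10) + 10^(68.5/10) + 10^(67.5/10) + 10^(68.5/10)) = 10·log₁₀(26390000) = 74.2 dB SPL.

74.2 dB SPL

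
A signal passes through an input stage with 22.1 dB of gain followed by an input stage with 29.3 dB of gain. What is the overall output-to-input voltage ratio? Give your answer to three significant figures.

Net gain = 22.1 + 29.3 = 51.4 dB.
Voltage ratio = 10^(51.4/20) = 372.

372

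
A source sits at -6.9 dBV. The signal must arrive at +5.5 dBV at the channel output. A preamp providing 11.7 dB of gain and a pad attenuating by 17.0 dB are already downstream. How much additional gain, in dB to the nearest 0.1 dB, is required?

The required make-up gain is the shortfall in the dB sum.
G = +5.5 − (-6.9) − 11.7 + 17.0 = 17.7 dB.

17.7 dB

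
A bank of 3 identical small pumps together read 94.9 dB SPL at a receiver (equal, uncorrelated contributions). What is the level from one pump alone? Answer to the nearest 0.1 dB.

3 equal incoherent sources add 10·log₁₀(3) = 4.77 dB over one source.
L_one = 94.9 − 4.77 = 90.1 dB SPL.

90.1 dB SPL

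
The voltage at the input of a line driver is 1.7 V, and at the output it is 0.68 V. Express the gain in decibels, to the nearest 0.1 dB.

-8.0 dB

Voltage ratio → dB uses the 20·log₁₀ form:
20·log₁₀(0.68/1.7) = 20·log₁₀(0.4000) = -8.0 dB.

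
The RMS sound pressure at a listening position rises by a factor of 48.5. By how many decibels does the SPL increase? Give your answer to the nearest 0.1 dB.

SPL change from a pressure ratio uses the 20·log₁₀ form:
20·log₁₀(48.5) = 33.7 dB.

33.7 dB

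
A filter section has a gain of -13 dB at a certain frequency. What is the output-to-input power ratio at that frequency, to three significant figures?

Power ratio = 10^(dB/10).
10^(-13/10) = 10^(-1.300) = 0.0501.

0.0501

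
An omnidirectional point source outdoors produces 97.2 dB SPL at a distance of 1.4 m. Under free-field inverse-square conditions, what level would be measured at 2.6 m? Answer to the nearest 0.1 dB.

Free-field point source: level drops by 20·log₁₀ of the distance ratio.
ΔL = −20·log₁₀(2.6/1.4) = -5.38 dB, so L₂ = 97.2 + (-5.38) = 91.8 dB SPL.

91.8 dB SPL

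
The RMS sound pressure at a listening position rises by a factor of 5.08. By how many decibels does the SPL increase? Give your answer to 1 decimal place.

14.1 dB

Sound pressure is an amplitude quantity: ΔL = 20·log₁₀(p₂/p₁).
20·log₁₀(5.08) = 14.1 dB.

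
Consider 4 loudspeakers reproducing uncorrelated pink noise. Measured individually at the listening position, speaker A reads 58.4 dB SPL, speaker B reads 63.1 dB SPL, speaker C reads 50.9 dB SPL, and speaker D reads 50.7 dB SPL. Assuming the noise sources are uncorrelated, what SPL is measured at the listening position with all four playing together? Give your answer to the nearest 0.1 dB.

Add the sources as powers (linear), then convert back to dB:
L_total = 10·log₁₀(10^(58.4/10) + 10^(63.1/10) + 10^(50.9/10) + 10^(50.7/10)) = 10·log₁₀(2974000) = 64.7 dB SPL.

64.7 dB SPL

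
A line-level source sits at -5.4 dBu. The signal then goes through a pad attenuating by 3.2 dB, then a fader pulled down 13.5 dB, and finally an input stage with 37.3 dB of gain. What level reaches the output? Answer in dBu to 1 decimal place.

+15.2 dBu

Cascaded gains and losses add directly in dB.
-5.4 − 3.2 − 13.5 + 37.3 = +15.2 dBu.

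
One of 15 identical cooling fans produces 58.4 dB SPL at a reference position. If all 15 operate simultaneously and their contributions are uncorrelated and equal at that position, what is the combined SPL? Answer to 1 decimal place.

15 equal incoherent sources raise the level by 10·log₁₀(15) = 11.76 dB.
L_total = 58.4 + 11.76 = 70.2 dB SPL.

70.2 dB SPL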